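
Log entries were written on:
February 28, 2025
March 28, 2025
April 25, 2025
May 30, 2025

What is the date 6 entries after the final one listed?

November 28, 2025

Every date is a Friday; gaps 28, 28, 35 days.
Each is the last Friday of its month (at least one falls on the 29th or later, ruling out '4th Friday').
Last Friday of June 2025: June 27, 2025.
July 2025 ends with Friday July 25, 2025.
August 2025 ends with Friday August 29, 2025.
Last Friday of September 2025: September 26, 2025.
Last Friday of October 2025: October 31, 2025.
Last Friday of November 2025: November 28, 2025.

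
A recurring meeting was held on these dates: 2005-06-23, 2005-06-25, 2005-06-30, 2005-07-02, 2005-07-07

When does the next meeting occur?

2005-07-09

The gap pattern 2, 5, 2, 5 repeats every 2 events.
These are the Thursdays and Saturdays of each week.
The following Saturday is 2005-07-09.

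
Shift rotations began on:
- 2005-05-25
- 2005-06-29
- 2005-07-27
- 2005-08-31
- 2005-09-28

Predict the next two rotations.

2005-10-26, 2005-11-30

Every date is a Wednesday; gaps 35, 28, 35, 28 days.
Each is the last Wednesday of its month (at least one falls on the 29th or later, ruling out '4th Wednesday').
October 2005 ends with Wednesday 2005-10-26.
November 2005 ends with Wednesday 2005-11-30.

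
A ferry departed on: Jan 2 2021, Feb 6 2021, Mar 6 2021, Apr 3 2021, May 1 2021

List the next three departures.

These are Saturdays at 28- or 35-day spacing (35, 28, 28, 28).
The pattern: 1st Saturday of the month.
1st Saturday of June 2021: Jun 5 2021.
1st Saturday of July 2021: Jul 3 2021.
1st Saturday of August 2021: Aug 7 2021.

Jun 5 2021, Jul 3 2021, Aug 7 2021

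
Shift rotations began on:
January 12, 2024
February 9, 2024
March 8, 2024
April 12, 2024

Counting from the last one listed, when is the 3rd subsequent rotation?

July 12, 2024

Gaps: 28, 28, 35 days — a mix of 28 and 35. Every date is a Friday.
Each is the 2nd Friday of its month.
2nd Friday of May 2024: May 10, 2024.
2nd Friday of June 2024: June 14, 2024.
July 2024 — 2nd Friday is July 12, 2024.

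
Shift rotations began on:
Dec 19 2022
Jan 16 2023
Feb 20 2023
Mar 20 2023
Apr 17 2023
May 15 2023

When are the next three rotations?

Gaps: 28, 35, 28, 28, 28 days — a mix of 28 and 35. Every date is a Monday.
Each is the 3rd Monday of its month.
3rd Monday of June 2023: Jun 19 2023.
3rd Monday of July 2023: Jul 17 2023.
3rd Monday of August 2023: Aug 21 2023.

Jun 19 2023, Jul 17 2023, Aug 21 2023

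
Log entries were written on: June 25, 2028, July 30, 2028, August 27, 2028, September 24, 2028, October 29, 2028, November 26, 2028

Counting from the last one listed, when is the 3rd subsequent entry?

All Sundays; the gaps (35, 28, 28, 35, 28) vary with month length.
This is the last Sunday of each month.
December 2028 ends with Sunday December 31, 2028.
Last Sunday of January 2029: January 28, 2029.
Last Sunday of February 2029: February 25, 2029.

February 25, 2029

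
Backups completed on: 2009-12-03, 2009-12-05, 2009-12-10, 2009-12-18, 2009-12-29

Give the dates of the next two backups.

2010-01-12, 2010-01-29

The spacing grows by 3 each time: 2, 5, 8, 11 days.
Next gap: 14 days. 2009-12-29 + 14 days = 2010-01-12.
Next gap: 17 days. 2010-01-12 + 17 days = 2010-01-29.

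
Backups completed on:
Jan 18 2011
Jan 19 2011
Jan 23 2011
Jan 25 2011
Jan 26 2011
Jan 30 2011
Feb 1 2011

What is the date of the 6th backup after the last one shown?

Feb 15 2011

The gap pattern 1, 4, 2, 1, 4, 2 repeats every 3 events.
These are the Tuesdays, Wednesdays and Sundays of each week.
Next Wednesday: Feb 2 2011.
The following Sunday is Feb 6 2011.
The following Tuesday is Feb 8 2011.
Next Wednesday: Feb 9 2011.
Next Sunday: Feb 13 2011.
The following Tuesday is Feb 15 2011.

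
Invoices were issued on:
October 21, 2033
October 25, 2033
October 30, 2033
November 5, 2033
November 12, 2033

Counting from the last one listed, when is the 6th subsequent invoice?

Gaps: 4, 5, 6, 7 days — each gap is 1 larger than the previous one.
Next gap: 8 days. November 12, 2033 + 8 days = November 20, 2033.
Next gap: 9 days. November 20, 2033 + 9 days = November 29, 2033.
Next gap: 10 days. November 29, 2033 + 10 days = December 9, 2033.
Next gap: 11 days. December 9, 2033 + 11 days = December 20, 2033.
Next gap: 12 days. December 20, 2033 + 12 days = January 1, 2034.
Next gap: 13 days. January 1, 2034 + 13 days = January 14, 2034.

January 14, 2034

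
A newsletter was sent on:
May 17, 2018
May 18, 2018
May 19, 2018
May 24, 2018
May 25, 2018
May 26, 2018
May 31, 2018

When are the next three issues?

June 1, 2018; June 2, 2018; June 7, 2018

Every event lands on a Thursday or Friday or Saturday (gaps cycle 1, 1, 5, 1, 1, 5).
So the schedule is: every Thursday, Friday and Saturday.
Next Friday: June 1, 2018.
The following Saturday is June 2, 2018.
Next Thursday: June 7, 2018.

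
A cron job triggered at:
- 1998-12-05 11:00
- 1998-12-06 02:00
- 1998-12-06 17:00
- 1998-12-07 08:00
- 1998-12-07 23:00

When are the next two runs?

1998-12-08 14:00, 1998-12-09 05:00

Spacing: 15, 15, 15, 15 h — constant 15 h.
1998-12-07 23:00 + 15 h = 1998-12-08 14:00.
1998-12-08 14:00 + 15 h = 1998-12-09 05:00.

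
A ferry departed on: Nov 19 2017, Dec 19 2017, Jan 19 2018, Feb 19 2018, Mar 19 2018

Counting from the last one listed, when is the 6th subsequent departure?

Each date is the 19th; the gaps (30, 31, 31, 28) track the month lengths.
The rule is the 19th of each month.
Next: April 2018 → Apr 19 2018.
May 2018: May 19 2018.
Next: June 2018 → Jun 19 2018.
July 2018: Jul 19 2018.
August 2018: Aug 19 2018.
September 2018: Sep 19 2018.

Sep 19 2018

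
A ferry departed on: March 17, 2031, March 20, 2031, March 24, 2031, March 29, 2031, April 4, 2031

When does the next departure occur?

April 11, 2031

Gaps: 3, 4, 5, 6 days — each gap is 1 larger than the previous one.
Next gap: 7 days. April 4, 2031 + 7 days = April 11, 2031.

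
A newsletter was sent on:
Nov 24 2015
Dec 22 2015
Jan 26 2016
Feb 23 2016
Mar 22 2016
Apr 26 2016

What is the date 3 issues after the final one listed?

These are Tuesdays at 28- or 35-day spacing (28, 35, 28, 28, 35).
The pattern: 4th Tuesday of the month.
4th Tuesday of May 2016: May 24 2016.
June 2016 — 4th Tuesday is Jun 28 2016.
July 2016 — 4th Tuesday is Jul 26 2016.

Jul 26 2016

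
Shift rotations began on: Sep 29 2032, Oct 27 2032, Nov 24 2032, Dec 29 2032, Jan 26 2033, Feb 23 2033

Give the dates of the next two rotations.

Every date is a Wednesday; gaps 28, 28, 35, 28, 28 days.
Each is the last Wednesday of its month (at least one falls on the 29th or later, ruling out '4th Wednesday').
March 2033 ends with Wednesday Mar 30 2033.
April 2033 ends with Wednesday Apr 27 2033.

Mar 30 2033, Apr 27 2033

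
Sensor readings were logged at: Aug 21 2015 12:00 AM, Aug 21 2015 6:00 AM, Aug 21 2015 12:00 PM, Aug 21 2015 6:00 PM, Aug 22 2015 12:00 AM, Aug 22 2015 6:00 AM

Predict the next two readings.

The interval is a steady 6 hours (6, 6, 6, 6, 6).
Aug 22 2015 6:00 AM + 6 h = Aug 22 2015 12:00 PM.
Aug 22 2015 12:00 PM + 6 h = Aug 22 2015 6:00 PM.

Aug 22 2015 12:00 PM, Aug 22 2015 6:00 PM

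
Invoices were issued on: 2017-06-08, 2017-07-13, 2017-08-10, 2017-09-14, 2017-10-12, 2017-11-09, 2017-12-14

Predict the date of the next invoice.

2018-01-11

These are Thursdays at 28- or 35-day spacing (35, 28, 35, 28, 28, 35).
The pattern: 2nd Thursday of the month.
2nd Thursday of January 2018: 2018-01-11.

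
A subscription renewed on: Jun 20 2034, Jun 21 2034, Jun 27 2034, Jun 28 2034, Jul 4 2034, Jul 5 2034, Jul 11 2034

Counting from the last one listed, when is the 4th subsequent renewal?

Jul 25 2034

Gaps: 1, 6, 1, 6, 1, 6 days — not constant, but cyclic with period 2.
The events fall on every Tuesday and Wednesday.
Next Wednesday: Jul 12 2034.
Next Tuesday: Jul 18 2034.
The following Wednesday is Jul 19 2034.
The following Tuesday is Jul 25 2034.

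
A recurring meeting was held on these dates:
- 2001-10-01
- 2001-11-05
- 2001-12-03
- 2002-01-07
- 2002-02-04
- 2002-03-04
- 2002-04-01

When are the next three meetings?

These are Mondays at 28- or 35-day spacing (35, 28, 35, 28, 28, 28).
The pattern: 1st Monday of the month.
May 2002 — 1st Monday is 2002-05-06.
June 2002 — 1st Monday is 2002-06-03.
1st Monday of July 2002: 2002-07-01.

2002-05-06, 2002-06-03, 2002-07-01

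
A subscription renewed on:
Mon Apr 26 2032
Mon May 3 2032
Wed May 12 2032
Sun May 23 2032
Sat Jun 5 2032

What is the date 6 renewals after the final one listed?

Sun Oct 3 2032

The spacing grows by 2 each time: 7, 9, 11, 13 days.
Next gap: 15 days. Sat Jun 5 2032 + 15 days = Sun Jun 20 2032.
Next gap: 17 days. Sun Jun 20 2032 + 17 days = Wed Jul 7 2032.
Next gap: 19 days. Wed Jul 7 2032 + 19 days = Mon Jul 26 2032.
Next gap: 21 days. Mon Jul 26 2032 + 21 days = Mon Aug 16 2032.
Next gap: 23 days. Mon Aug 16 2032 + 23 days = Wed Sep 8 2032.
Next gap: 25 days. Wed Sep 8 2032 + 25 days = Sun Oct 3 2032.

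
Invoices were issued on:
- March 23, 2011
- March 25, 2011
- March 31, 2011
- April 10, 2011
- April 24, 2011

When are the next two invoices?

May 12, 2011; June 3, 2011

Intervals are 2, 6, 10, 14 days — an arithmetic progression with common difference 4.
Next gap: 18 days. April 24, 2011 + 18 days = May 12, 2011.
Next gap: 22 days. May 12, 2011 + 22 days = June 3, 2011.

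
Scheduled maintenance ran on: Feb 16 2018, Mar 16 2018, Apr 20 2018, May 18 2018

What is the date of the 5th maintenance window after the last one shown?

All dates are Fridays, 28, 35, 28 days apart.
Specifically, the 3rd Friday of each month.
June 2018 — 3rd Friday is Jun 15 2018.
July 2018 — 3rd Friday is Jul 20 2018.
3rd Friday of August 2018: Aug 17 2018.
September 2018 — 3rd Friday is Sep 21 2018.
3rd Friday of October 2018: Oct 19 2018.

Oct 19 2018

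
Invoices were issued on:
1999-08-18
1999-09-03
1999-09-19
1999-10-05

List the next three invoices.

1999-10-21, 1999-11-06, 1999-11-22

Every event comes 16 days after the last (16, 16, 16).
1999-10-05 + 16 days = 1999-10-21.
1999-10-21 + 16 days = 1999-11-06.
1999-11-06 + 16 days = 1999-11-22.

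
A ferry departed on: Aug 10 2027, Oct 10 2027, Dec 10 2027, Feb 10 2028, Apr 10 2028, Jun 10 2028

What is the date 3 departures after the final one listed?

Dec 10 2028

Each date is the 10th; the gaps (61, 61, 62, 60, 61) track the month lengths.
The rule is the 10th of every 2 months.
August 2028: Aug 10 2028.
October 2028: Oct 10 2028.
Next: December 2028 → Dec 10 2028.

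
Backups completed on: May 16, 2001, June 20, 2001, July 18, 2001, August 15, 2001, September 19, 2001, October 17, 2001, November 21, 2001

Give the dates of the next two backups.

December 19, 2001; January 16, 2002

These are Wednesdays at 28- or 35-day spacing (35, 28, 28, 35, 28, 35).
The pattern: 3rd Wednesday of the month.
December 2001 — 3rd Wednesday is December 19, 2001.
January 2002 — 3rd Wednesday is January 16, 2002.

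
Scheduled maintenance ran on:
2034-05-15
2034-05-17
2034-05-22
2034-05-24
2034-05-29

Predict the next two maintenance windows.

2034-05-31, 2034-06-05

Gaps: 2, 5, 2, 5 days — not constant, but cyclic with period 2.
The events fall on every Monday and Wednesday.
Next Wednesday: 2034-05-31.
The following Monday is 2034-06-05.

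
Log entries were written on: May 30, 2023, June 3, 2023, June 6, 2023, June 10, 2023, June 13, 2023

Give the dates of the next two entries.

June 17, 2023; June 20, 2023

The gap pattern 4, 3, 4, 3 repeats every 2 events.
These are the Tuesdays and Saturdays of each week.
The following Saturday is June 17, 2023.
The following Tuesday is June 20, 2023.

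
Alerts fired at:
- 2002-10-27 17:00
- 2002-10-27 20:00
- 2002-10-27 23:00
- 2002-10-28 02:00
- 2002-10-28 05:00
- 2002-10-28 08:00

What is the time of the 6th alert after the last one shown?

2002-10-29 02:00

The interval is a steady 3 hours (3, 3, 3, 3, 3).
2002-10-28 08:00 + 3 h = 2002-10-28 11:00.
2002-10-28 11:00 + 3 h = 2002-10-28 14:00.
2002-10-28 14:00 + 3 h = 2002-10-28 17:00.
2002-10-28 17:00 + 3 h = 2002-10-28 20:00.
2002-10-28 20:00 + 3 h = 2002-10-28 23:00.
2002-10-28 23:00 + 3 h = 2002-10-29 02:00.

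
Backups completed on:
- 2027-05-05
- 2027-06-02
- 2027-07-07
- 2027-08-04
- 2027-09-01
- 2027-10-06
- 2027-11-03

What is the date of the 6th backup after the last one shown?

2028-05-03

These are Wednesdays at 28- or 35-day spacing (28, 35, 28, 28, 35, 28).
The pattern: 1st Wednesday of the month.
December 2027 — 1st Wednesday is 2027-12-01.
1st Wednesday of January 2028: 2028-01-05.
1st Wednesday of February 2028: 2028-02-02.
1st Wednesday of March 2028: 2028-03-01.
April 2028 — 1st Wednesday is 2028-04-05.
May 2028 — 1st Wednesday is 2028-05-03.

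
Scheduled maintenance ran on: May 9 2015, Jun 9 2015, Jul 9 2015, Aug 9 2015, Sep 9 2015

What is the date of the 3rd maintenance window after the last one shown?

Each date is the 9th; the gaps (31, 30, 31, 31) track the month lengths.
The rule is the 9th of each month.
Next: October 2015 → Oct 9 2015.
November 2015: Nov 9 2015.
Next: December 2015 → Dec 9 2015.

Dec 9 2015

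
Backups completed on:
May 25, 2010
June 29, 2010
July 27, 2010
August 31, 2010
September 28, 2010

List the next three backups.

Every date is a Tuesday; gaps 35, 28, 35, 28 days.
Each is the last Tuesday of its month (at least one falls on the 29th or later, ruling out '4th Tuesday').
October 2010 ends with Tuesday October 26, 2010.
November 2010 ends with Tuesday November 30, 2010.
December 2010 ends with Tuesday December 28, 2010.

October 26, 2010; November 30, 2010; December 28, 2010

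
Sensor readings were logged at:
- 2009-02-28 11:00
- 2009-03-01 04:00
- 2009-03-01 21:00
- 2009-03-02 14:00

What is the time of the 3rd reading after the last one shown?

Spacing: 17, 17, 17 h — constant 17 h.
2009-03-02 14:00 + 17 h = 2009-03-03 07:00.
2009-03-03 07:00 + 17 h = 2009-03-04 00:00.
2009-03-04 00:00 + 17 h = 2009-03-04 17:00.

2009-03-04 17:00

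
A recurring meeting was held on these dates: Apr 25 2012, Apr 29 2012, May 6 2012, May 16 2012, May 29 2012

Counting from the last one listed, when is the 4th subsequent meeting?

Aug 19 2012

The spacing grows by 3 each time: 4, 7, 10, 13 days.
Next gap: 16 days. May 29 2012 + 16 days = Jun 14 2012.
Next gap: 19 days. Jun 14 2012 + 19 days = Jul 3 2012.
Next gap: 22 days. Jul 3 2012 + 22 days = Jul 25 2012.
Next gap: 25 days. Jul 25 2012 + 25 days = Aug 19 2012.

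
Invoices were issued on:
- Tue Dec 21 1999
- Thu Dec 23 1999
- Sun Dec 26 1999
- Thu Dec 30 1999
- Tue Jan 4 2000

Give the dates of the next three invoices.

Intervals are 2, 3, 4, 5 days — an arithmetic progression with common difference 1.
Next gap: 6 days. Tue Jan 4 2000 + 6 days = Mon Jan 10 2000.
Next gap: 7 days. Mon Jan 10 2000 + 7 days = Mon Jan 17 2000.
Next gap: 8 days. Mon Jan 17 2000 + 8 days = Tue Jan 25 2000.

Mon Jan 10 2000, Mon Jan 17 2000, Tue Jan 25 2000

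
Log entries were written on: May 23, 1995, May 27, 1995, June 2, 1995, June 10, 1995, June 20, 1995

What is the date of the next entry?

Gaps: 4, 6, 8, 10 days — each gap is 2 larger than the previous one.
Next gap: 12 days. June 20, 1995 + 12 days = July 2, 1995.

July 2, 1995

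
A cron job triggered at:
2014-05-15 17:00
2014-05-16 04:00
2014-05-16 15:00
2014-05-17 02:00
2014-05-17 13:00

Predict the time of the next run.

2014-05-18 00:00

Spacing: 11, 11, 11, 11 h — constant 11 h.
2014-05-17 13:00 + 11 h = 2014-05-18 00:00.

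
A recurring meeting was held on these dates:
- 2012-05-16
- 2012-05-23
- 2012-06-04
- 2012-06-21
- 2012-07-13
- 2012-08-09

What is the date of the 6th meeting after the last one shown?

Intervals are 7, 12, 17, 22, 27 days — an arithmetic progression with common difference 5.
Next gap: 32 days. 2012-08-09 + 32 days = 2012-09-10.
Next gap: 37 days. 2012-09-10 + 37 days = 2012-10-17.
Next gap: 42 days. 2012-10-17 + 42 days = 2012-11-28.
Next gap: 47 days. 2012-11-28 + 47 days = 2013-01-14.
Next gap: 52 days. 2013-01-14 + 52 days = 2013-03-07.
Next gap: 57 days. 2013-03-07 + 57 days = 2013-05-03.

2013-05-03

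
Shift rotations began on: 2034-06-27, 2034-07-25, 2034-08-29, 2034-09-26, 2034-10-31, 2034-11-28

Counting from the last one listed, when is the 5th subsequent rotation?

Every date is a Tuesday; gaps 28, 35, 28, 35, 28 days.
Each is the last Tuesday of its month (at least one falls on the 29th or later, ruling out '4th Tuesday').
Last Tuesday of December 2034: 2034-12-26.
Last Tuesday of January 2035: 2035-01-30.
February 2035 ends with Tuesday 2035-02-27.
Last Tuesday of March 2035: 2035-03-27.
April 2035 ends with Tuesday 2035-04-24.

2035-04-24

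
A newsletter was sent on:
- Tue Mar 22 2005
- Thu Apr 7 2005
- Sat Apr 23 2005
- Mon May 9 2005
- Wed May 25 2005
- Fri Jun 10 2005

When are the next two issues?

The spacing is 16, 16, 16, 16, 16 days — always 16 days.
Fri Jun 10 2005 + 16 days = Sun Jun 26 2005.
Sun Jun 26 2005 + 16 days = Tue Jul 12 2005.

Sun Jun 26 2005, Tue Jul 12 2005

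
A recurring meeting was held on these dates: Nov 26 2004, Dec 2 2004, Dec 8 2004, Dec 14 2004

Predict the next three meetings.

Dec 20 2004, Dec 26 2004, Jan 1 2005

Gaps between consecutive events: 6, 6, 6 days — a constant 6-day interval.
Dec 14 2004 + 6 days = Dec 20 2004.
Dec 20 2004 + 6 days = Dec 26 2004.
Dec 26 2004 + 6 days = Jan 1 2005.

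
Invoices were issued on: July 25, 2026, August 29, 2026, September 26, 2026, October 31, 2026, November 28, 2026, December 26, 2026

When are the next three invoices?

January 30, 2027; February 27, 2027; March 27, 2027

Every date is a Saturday; gaps 35, 28, 35, 28, 28 days.
Each is the last Saturday of its month (at least one falls on the 29th or later, ruling out '4th Saturday').
Last Saturday of January 2027: January 30, 2027.
Last Saturday of February 2027: February 27, 2027.
March 2027 ends with Saturday March 27, 2027.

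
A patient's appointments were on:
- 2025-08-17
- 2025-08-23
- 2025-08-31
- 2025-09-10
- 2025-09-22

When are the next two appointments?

Intervals are 6, 8, 10, 12 days — an arithmetic progression with common difference 2.
Next gap: 14 days. 2025-09-22 + 14 days = 2025-10-06.
Next gap: 16 days. 2025-10-06 + 16 days = 2025-10-22.

2025-10-06, 2025-10-22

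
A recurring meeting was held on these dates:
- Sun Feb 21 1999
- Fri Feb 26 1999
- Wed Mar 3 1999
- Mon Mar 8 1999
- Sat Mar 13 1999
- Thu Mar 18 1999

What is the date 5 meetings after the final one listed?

Gaps between consecutive events: 5, 5, 5, 5, 5 days — a constant 5-day interval.
Thu Mar 18 1999 + 5 days = Tue Mar 23 1999.
Tue Mar 23 1999 + 5 days = Sun Mar 28 1999.
Sun Mar 28 1999 + 5 days = Fri Apr 2 1999.
Fri Apr 2 1999 + 5 days = Wed Apr 7 1999.
Wed Apr 7 1999 + 5 days = Mon Apr 12 1999.

Mon Apr 12 1999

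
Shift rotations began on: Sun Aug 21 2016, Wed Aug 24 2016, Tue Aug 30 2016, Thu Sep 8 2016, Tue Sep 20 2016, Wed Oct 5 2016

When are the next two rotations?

Sun Oct 23 2016, Sun Nov 13 2016

Intervals are 3, 6, 9, 12, 15 days — an arithmetic progression with common difference 3.
Next gap: 18 days. Wed Oct 5 2016 + 18 days = Sun Oct 23 2016.
Next gap: 21 days. Sun Oct 23 2016 + 21 days = Sun Nov 13 2016.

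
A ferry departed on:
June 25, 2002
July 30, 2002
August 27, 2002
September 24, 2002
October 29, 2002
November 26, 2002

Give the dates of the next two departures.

December 31, 2002; January 28, 2003

Every date is a Tuesday; gaps 35, 28, 28, 35, 28 days.
Each is the last Tuesday of its month (at least one falls on the 29th or later, ruling out '4th Tuesday').
December 2002 ends with Tuesday December 31, 2002.
January 2003 ends with Tuesday January 28, 2003.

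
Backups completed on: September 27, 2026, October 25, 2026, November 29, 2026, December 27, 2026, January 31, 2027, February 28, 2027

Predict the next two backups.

March 28, 2027; April 25, 2027

Every date is a Sunday; gaps 28, 35, 28, 35, 28 days.
Each is the last Sunday of its month (at least one falls on the 29th or later, ruling out '4th Sunday').
March 2027 ends with Sunday March 28, 2027.
Last Sunday of April 2027: April 25, 2027.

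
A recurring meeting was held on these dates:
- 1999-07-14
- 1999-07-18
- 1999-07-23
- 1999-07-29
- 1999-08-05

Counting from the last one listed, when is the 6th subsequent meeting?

Intervals are 4, 5, 6, 7 days — an arithmetic progression with common difference 1.
Next gap: 8 days. 1999-08-05 + 8 days = 1999-08-13.
Next gap: 9 days. 1999-08-13 + 9 days = 1999-08-22.
Next gap: 10 days. 1999-08-22 + 10 days = 1999-09-01.
Next gap: 11 days. 1999-09-01 + 11 days = 1999-09-12.
Next gap: 12 days. 1999-09-12 + 12 days = 1999-09-24.
Next gap: 13 days. 1999-09-24 + 13 days = 1999-10-07.

1999-10-07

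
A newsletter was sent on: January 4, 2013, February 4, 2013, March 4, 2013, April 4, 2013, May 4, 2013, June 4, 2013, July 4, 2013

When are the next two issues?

The day-of-month is always 4 (31, 28, 31, 30, 31, 30 days between events).
So this recurs on the 4th of each month.
Next: August 2013 → August 4, 2013.
Next: September 2013 → September 4, 2013.

August 4, 2013; September 4, 2013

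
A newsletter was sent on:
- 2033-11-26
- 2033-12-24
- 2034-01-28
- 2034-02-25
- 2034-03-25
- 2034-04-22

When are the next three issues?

2034-05-27, 2034-06-24, 2034-07-22

Gaps: 28, 35, 28, 28, 28 days — a mix of 28 and 35. Every date is a Saturday.
Each is the 4th Saturday of its month.
4th Saturday of May 2034: 2034-05-27.
June 2034 — 4th Saturday is 2034-06-24.
July 2034 — 4th Saturday is 2034-07-22.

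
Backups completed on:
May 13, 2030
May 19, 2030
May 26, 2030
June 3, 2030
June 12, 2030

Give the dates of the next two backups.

Gaps: 6, 7, 8, 9 days — each gap is 1 larger than the previous one.
Next gap: 10 days. June 12, 2030 + 10 days = June 22, 2030.
Next gap: 11 days. June 22, 2030 + 11 days = July 3, 2030.

June 22, 2030; July 3, 2030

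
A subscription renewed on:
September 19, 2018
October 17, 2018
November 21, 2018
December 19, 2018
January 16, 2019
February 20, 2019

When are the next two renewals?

March 20, 2019; April 17, 2019

All dates are Wednesdays, 28, 35, 28, 28, 35 days apart.
Specifically, the 3rd Wednesday of each month.
3rd Wednesday of March 2019: March 20, 2019.
April 2019 — 3rd Wednesday is April 17, 2019.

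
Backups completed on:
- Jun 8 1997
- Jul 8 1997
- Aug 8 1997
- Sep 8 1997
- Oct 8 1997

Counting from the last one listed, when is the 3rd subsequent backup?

Jan 8 1998

The day-of-month is always 8 (30, 31, 31, 30 days between events).
So this recurs on the 8th of each month.
Next: November 1997 → Nov 8 1997.
Next: December 1997 → Dec 8 1997.
January 1998: Jan 8 1998.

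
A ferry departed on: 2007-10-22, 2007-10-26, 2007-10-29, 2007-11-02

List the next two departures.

Gaps: 4, 3, 4 days — not constant, but cyclic with period 2.
The events fall on every Monday and Friday.
The following Monday is 2007-11-05.
The following Friday is 2007-11-09.

2007-11-05, 2007-11-09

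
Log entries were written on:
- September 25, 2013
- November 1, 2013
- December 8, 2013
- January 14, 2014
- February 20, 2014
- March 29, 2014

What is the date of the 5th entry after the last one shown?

The spacing is 37, 37, 37, 37, 37 days — always 37 days.
March 29, 2014 + 37 days = May 5, 2014.
May 5, 2014 + 37 days = June 11, 2014.
June 11, 2014 + 37 days = July 18, 2014.
July 18, 2014 + 37 days = August 24, 2014.
August 24, 2014 + 37 days = September 30, 2014.

September 30, 2014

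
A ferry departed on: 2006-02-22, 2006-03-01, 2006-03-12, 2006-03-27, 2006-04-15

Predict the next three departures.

The spacing grows by 4 each time: 7, 11, 15, 19 days.
Next gap: 23 days. 2006-04-15 + 23 days = 2006-05-08.
Next gap: 27 days. 2006-05-08 + 27 days = 2006-06-04.
Next gap: 31 days. 2006-06-04 + 31 days = 2006-07-05.

2006-05-08, 2006-06-04, 2006-07-05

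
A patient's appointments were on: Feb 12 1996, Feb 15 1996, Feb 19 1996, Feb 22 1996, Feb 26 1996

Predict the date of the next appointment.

Every event lands on a Monday or Thursday (gaps cycle 3, 4, 3, 4).
So the schedule is: every Monday and Thursday.
Next Thursday: Feb 29 1996.

Feb 29 1996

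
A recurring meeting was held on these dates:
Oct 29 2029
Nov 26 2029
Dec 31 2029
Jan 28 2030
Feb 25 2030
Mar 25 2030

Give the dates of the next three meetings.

Every date is a Monday; gaps 28, 35, 28, 28, 28 days.
Each is the last Monday of its month (at least one falls on the 29th or later, ruling out '4th Monday').
Last Monday of April 2030: Apr 29 2030.
May 2030 ends with Monday May 27 2030.
Last Monday of June 2030: Jun 24 2030.

Apr 29 2030, May 27 2030, Jun 24 2030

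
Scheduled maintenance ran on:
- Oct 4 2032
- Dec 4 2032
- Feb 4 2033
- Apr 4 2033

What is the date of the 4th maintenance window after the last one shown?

Gaps: 61, 62, 59 days — not constant. Every event is on the 4th of the month.
Pattern: the 4th of every 2 months.
Next: June 2033 → Jun 4 2033.
Next: August 2033 → Aug 4 2033.
October 2033: Oct 4 2033.
December 2033: Dec 4 2033.

Dec 4 2033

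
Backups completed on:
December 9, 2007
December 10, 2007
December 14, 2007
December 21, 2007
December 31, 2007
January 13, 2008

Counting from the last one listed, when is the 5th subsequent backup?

Intervals are 1, 4, 7, 10, 13 days — an arithmetic progression with common difference 3.
Next gap: 16 days. January 13, 2008 + 16 days = January 29, 2008.
Next gap: 19 days. January 29, 2008 + 19 days = February 17, 2008.
Next gap: 22 days. February 17, 2008 + 22 days = March 10, 2008.
Next gap: 25 days. March 10, 2008 + 25 days = April 4, 2008.
Next gap: 28 days. April 4, 2008 + 28 days = May 2, 2008.

May 2, 2008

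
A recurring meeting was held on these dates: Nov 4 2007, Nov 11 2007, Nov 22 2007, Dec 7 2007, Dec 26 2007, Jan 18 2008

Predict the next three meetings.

Feb 14 2008, Mar 16 2008, Apr 20 2008

Intervals are 7, 11, 15, 19, 23 days — an arithmetic progression with common difference 4.
Next gap: 27 days. Jan 18 2008 + 27 days = Feb 14 2008.
Next gap: 31 days. Feb 14 2008 + 31 days = Mar 16 2008.
Next gap: 35 days. Mar 16 2008 + 35 days = Apr 20 2008.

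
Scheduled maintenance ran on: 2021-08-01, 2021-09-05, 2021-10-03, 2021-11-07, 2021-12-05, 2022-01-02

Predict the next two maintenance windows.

2022-02-06, 2022-03-06

These are Sundays at 28- or 35-day spacing (35, 28, 35, 28, 28).
The pattern: 1st Sunday of the month.
1st Sunday of February 2022: 2022-02-06.
1st Sunday of March 2022: 2022-03-06.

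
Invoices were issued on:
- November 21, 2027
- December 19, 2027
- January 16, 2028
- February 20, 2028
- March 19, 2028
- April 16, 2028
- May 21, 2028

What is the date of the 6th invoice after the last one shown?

November 19, 2028

All dates are Sundays, 28, 28, 35, 28, 28, 35 days apart.
Specifically, the 3rd Sunday of each month.
3rd Sunday of June 2028: June 18, 2028.
July 2028 — 3rd Sunday is July 16, 2028.
3rd Sunday of August 2028: August 20, 2028.
3rd Sunday of September 2028: September 17, 2028.
3rd Sunday of October 2028: October 15, 2028.
November 2028 — 3rd Sunday is November 19, 2028.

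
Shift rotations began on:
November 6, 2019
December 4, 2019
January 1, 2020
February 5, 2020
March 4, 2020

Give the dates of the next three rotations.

These are Wednesdays at 28- or 35-day spacing (28, 28, 35, 28).
The pattern: 1st Wednesday of the month.
April 2020 — 1st Wednesday is April 1, 2020.
May 2020 — 1st Wednesday is May 6, 2020.
1st Wednesday of June 2020: June 3, 2020.

April 1, 2020; May 6, 2020; June 3, 2020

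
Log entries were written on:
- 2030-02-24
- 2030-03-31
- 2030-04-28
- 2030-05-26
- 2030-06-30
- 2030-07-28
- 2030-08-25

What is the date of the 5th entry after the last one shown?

2031-01-26

These are Sundays with 35, 28, 28, 35, 28, 28-day gaps.
Each is the final Sunday of its month — 2030-03-31 is past the 28th, so '4th Sunday' doesn't fit.
Last Sunday of September 2030: 2030-09-29.
October 2030 ends with Sunday 2030-10-27.
November 2030 ends with Sunday 2030-11-24.
Last Sunday of December 2030: 2030-12-29.
January 2031 ends with Sunday 2031-01-26.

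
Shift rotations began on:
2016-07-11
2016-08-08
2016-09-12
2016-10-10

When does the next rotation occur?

All dates are Mondays, 28, 35, 28 days apart.
Specifically, the 2nd Monday of each month.
2nd Monday of November 2016: 2016-11-14.

2016-11-14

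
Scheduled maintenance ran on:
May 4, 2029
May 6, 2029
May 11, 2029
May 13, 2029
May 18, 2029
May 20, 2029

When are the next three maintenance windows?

Gaps: 2, 5, 2, 5, 2 days — not constant, but cyclic with period 2.
The events fall on every Friday and Sunday.
Next Friday: May 25, 2029.
Next Sunday: May 27, 2029.
Next Friday: June 1, 2029.

May 25, 2029; May 27, 2029; June 1, 2029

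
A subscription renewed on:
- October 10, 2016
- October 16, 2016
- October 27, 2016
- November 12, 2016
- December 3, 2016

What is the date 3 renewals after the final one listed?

Intervals are 6, 11, 16, 21 days — an arithmetic progression with common difference 5.
Next gap: 26 days. December 3, 2016 + 26 days = December 29, 2016.
Next gap: 31 days. December 29, 2016 + 31 days = January 29, 2017.
Next gap: 36 days. January 29, 2017 + 36 days = March 6, 2017.

March 6, 2017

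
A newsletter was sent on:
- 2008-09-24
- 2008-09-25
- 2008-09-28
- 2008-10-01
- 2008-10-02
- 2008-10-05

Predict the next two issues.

2008-10-08, 2008-10-09

Gaps: 1, 3, 3, 1, 3 days — not constant, but cyclic with period 3.
The events fall on every Wednesday, Thursday and Sunday.
Next Wednesday: 2008-10-08.
The following Thursday is 2008-10-09.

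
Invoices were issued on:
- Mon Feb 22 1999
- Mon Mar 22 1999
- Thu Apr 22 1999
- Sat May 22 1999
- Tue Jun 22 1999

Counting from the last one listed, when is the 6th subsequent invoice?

Each date is the 22nd; the gaps (28, 31, 30, 31) track the month lengths.
The rule is the 22nd of each month.
Next: July 1999 → Thu Jul 22 1999.
Next: August 1999 → Sun Aug 22 1999.
Next: September 1999 → Wed Sep 22 1999.
Next: October 1999 → Fri Oct 22 1999.
Next: November 1999 → Mon Nov 22 1999.
Next: December 1999 → Wed Dec 22 1999.

Wed Dec 22 1999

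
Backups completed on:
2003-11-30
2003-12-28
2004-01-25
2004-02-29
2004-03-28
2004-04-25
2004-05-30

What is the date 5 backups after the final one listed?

Every date is a Sunday; gaps 28, 28, 35, 28, 28, 35 days.
Each is the last Sunday of its month (at least one falls on the 29th or later, ruling out '4th Sunday').
June 2004 ends with Sunday 2004-06-27.
July 2004 ends with Sunday 2004-07-25.
August 2004 ends with Sunday 2004-08-29.
Last Sunday of September 2004: 2004-09-26.
October 2004 ends with Sunday 2004-10-31.

2004-10-31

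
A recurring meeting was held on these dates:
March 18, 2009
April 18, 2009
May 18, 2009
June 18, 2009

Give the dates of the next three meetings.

Gaps: 31, 30, 31 days — not constant. Every event is on the 18th of the month.
Pattern: the 18th of each month.
July 2009: July 18, 2009.
August 2009: August 18, 2009.
Next: September 2009 → September 18, 2009.

July 18, 2009; August 18, 2009; September 18, 2009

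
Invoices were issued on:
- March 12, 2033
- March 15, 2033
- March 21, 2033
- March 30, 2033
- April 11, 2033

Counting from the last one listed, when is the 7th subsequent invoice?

Gaps: 3, 6, 9, 12 days — each gap is 3 larger than the previous one.
Next gap: 15 days. April 11, 2033 + 15 days = April 26, 2033.
Next gap: 18 days. April 26, 2033 + 18 days = May 14, 2033.
Next gap: 21 days. May 14, 2033 + 21 days = June 4, 2033.
Next gap: 24 days. June 4, 2033 + 24 days = June 28, 2033.
Next gap: 27 days. June 28, 2033 + 27 days = July 25, 2033.
Next gap: 30 days. July 25, 2033 + 30 days = August 24, 2033.
Next gap: 33 days. August 24, 2033 + 33 days = September 26, 2033.

September 26, 2033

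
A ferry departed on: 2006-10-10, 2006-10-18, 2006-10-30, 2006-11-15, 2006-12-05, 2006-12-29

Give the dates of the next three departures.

2007-01-26, 2007-02-27, 2007-04-04

The spacing grows by 4 each time: 8, 12, 16, 20, 24 days.
Next gap: 28 days. 2006-12-29 + 28 days = 2007-01-26.
Next gap: 32 days. 2007-01-26 + 32 days = 2007-02-27.
Next gap: 36 days. 2007-02-27 + 36 days = 2007-04-04.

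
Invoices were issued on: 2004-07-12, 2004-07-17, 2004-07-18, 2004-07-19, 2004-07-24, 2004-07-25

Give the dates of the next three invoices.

Gaps: 5, 1, 1, 5, 1 days — not constant, but cyclic with period 3.
The events fall on every Monday, Saturday and Sunday.
The following Monday is 2004-07-26.
Next Saturday: 2004-07-31.
Next Sunday: 2004-08-01.

2004-07-26, 2004-07-31, 2004-08-01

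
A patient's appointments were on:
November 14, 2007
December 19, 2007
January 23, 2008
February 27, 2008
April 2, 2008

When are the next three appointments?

May 7, 2008; June 11, 2008; July 16, 2008

Every event comes 35 days after the last (35, 35, 35, 35).
April 2, 2008 + 35 days = May 7, 2008.
May 7, 2008 + 35 days = June 11, 2008.
June 11, 2008 + 35 days = July 16, 2008.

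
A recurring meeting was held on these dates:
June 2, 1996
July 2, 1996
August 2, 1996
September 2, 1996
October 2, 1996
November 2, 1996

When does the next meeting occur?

December 2, 1996

Gaps: 30, 31, 31, 30, 31 days — not constant. Every event is on the 2nd of the month.
Pattern: the 2nd of each month.
December 1996: December 2, 1996.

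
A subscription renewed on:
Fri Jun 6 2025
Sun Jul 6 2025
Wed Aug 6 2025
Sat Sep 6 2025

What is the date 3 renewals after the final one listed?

Sat Dec 6 2025

The day-of-month is always 6 (30, 31, 31 days between events).
So this recurs on the 6th of each month.
October 2025: Mon Oct 6 2025.
November 2025: Thu Nov 6 2025.
Next: December 2025 → Sat Dec 6 2025.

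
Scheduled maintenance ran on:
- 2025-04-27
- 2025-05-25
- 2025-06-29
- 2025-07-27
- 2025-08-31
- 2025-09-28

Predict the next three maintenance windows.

Every date is a Sunday; gaps 28, 35, 28, 35, 28 days.
Each is the last Sunday of its month (at least one falls on the 29th or later, ruling out '4th Sunday').
October 2025 ends with Sunday 2025-10-26.
November 2025 ends with Sunday 2025-11-30.
December 2025 ends with Sunday 2025-12-28.

2025-10-26, 2025-11-30, 2025-12-28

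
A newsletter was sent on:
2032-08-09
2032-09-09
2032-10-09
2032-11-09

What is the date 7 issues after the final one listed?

2033-06-09

Each date is the 9th; the gaps (31, 30, 31) track the month lengths.
The rule is the 9th of each month.
December 2032: 2032-12-09.
January 2033: 2033-01-09.
February 2033: 2033-02-09.
March 2033: 2033-03-09.
Next: April 2033 → 2033-04-09.
Next: May 2033 → 2033-05-09.
Next: June 2033 → 2033-06-09.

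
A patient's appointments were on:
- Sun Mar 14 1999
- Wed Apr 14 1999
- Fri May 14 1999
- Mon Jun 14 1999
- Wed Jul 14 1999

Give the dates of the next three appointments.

Sat Aug 14 1999, Tue Sep 14 1999, Thu Oct 14 1999

Each date is the 14th; the gaps (31, 30, 31, 30) track the month lengths.
The rule is the 14th of each month.
August 1999: Sat Aug 14 1999.
Next: September 1999 → Tue Sep 14 1999.
October 1999: Thu Oct 14 1999.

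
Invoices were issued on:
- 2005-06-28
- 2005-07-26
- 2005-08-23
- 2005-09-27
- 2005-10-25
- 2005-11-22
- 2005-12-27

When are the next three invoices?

2006-01-24, 2006-02-28, 2006-03-28

These are Tuesdays at 28- or 35-day spacing (28, 28, 35, 28, 28, 35).
The pattern: 4th Tuesday of the month.
January 2006 — 4th Tuesday is 2006-01-24.
February 2006 — 4th Tuesday is 2006-02-28.
March 2006 — 4th Tuesday is 2006-03-28.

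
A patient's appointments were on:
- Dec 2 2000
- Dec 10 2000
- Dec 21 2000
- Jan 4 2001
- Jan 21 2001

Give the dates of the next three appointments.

Feb 10 2001, Mar 5 2001, Mar 31 2001

Intervals are 8, 11, 14, 17 days — an arithmetic progression with common difference 3.
Next gap: 20 days. Jan 21 2001 + 20 days = Feb 10 2001.
Next gap: 23 days. Feb 10 2001 + 23 days = Mar 5 2001.
Next gap: 26 days. Mar 5 2001 + 26 days = Mar 31 2001.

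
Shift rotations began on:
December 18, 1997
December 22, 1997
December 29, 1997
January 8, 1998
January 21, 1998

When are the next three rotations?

February 6, 1998; February 25, 1998; March 19, 1998

The spacing grows by 3 each time: 4, 7, 10, 13 days.
Next gap: 16 days. January 21, 1998 + 16 days = February 6, 1998.
Next gap: 19 days. February 6, 1998 + 19 days = February 25, 1998.
Next gap: 22 days. February 25, 1998 + 22 days = March 19, 1998.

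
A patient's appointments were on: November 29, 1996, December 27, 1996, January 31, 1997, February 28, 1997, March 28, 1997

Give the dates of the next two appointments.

All Fridays; the gaps (28, 35, 28, 28) vary with month length.
This is the last Friday of each month.
April 1997 ends with Friday April 25, 1997.
Last Friday of May 1997: May 30, 1997.

April 25, 1997; May 30, 1997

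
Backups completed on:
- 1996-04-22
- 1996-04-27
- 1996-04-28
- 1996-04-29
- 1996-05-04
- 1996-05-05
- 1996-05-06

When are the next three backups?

Every event lands on a Monday or Saturday or Sunday (gaps cycle 5, 1, 1, 5, 1, 1).
So the schedule is: every Monday, Saturday and Sunday.
Next Saturday: 1996-05-11.
Next Sunday: 1996-05-12.
The following Monday is 1996-05-13.

1996-05-11, 1996-05-12, 1996-05-13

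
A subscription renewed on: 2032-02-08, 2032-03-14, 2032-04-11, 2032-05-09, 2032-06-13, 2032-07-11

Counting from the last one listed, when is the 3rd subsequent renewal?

2032-10-10

Gaps: 35, 28, 28, 35, 28 days — a mix of 28 and 35. Every date is a Sunday.
Each is the 2nd Sunday of its month.
August 2032 — 2nd Sunday is 2032-08-08.
September 2032 — 2nd Sunday is 2032-09-12.
2nd Sunday of October 2032: 2032-10-10.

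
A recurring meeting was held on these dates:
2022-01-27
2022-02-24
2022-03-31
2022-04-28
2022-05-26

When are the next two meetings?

All Thursdays; the gaps (28, 35, 28, 28) vary with month length.
This is the last Thursday of each month.
Last Thursday of June 2022: 2022-06-30.
Last Thursday of July 2022: 2022-07-28.

2022-06-30, 2022-07-28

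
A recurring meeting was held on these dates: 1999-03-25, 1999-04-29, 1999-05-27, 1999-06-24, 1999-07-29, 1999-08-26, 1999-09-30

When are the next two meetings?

1999-10-28, 1999-11-25

All Thursdays; the gaps (35, 28, 28, 35, 28, 35) vary with month length.
This is the last Thursday of each month.
Last Thursday of October 1999: 1999-10-28.
Last Thursday of November 1999: 1999-11-25.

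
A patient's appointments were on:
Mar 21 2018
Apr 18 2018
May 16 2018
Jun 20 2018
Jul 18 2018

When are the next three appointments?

Aug 15 2018, Sep 19 2018, Oct 17 2018

These are Wednesdays at 28- or 35-day spacing (28, 28, 35, 28).
The pattern: 3rd Wednesday of the month.
August 2018 — 3rd Wednesday is Aug 15 2018.
September 2018 — 3rd Wednesday is Sep 19 2018.
October 2018 — 3rd Wednesday is Oct 17 2018.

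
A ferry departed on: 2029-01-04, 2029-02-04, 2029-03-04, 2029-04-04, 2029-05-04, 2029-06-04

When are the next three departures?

Each date is the 4th; the gaps (31, 28, 31, 30, 31) track the month lengths.
The rule is the 4th of each month.
Next: July 2029 → 2029-07-04.
Next: August 2029 → 2029-08-04.
Next: September 2029 → 2029-09-04.

2029-07-04, 2029-08-04, 2029-09-04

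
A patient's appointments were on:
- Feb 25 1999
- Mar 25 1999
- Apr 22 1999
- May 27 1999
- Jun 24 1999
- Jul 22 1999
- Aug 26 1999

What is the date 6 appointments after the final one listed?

Gaps: 28, 28, 35, 28, 28, 35 days — a mix of 28 and 35. Every date is a Thursday.
Each is the 4th Thursday of its month.
4th Thursday of September 1999: Sep 23 1999.
October 1999 — 4th Thursday is Oct 28 1999.
4th Thursday of November 1999: Nov 25 1999.
December 1999 — 4th Thursday is Dec 23 1999.
4th Thursday of January 2000: Jan 27 2000.
February 2000 — 4th Thursday is Feb 24 2000.

Feb 24 2000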